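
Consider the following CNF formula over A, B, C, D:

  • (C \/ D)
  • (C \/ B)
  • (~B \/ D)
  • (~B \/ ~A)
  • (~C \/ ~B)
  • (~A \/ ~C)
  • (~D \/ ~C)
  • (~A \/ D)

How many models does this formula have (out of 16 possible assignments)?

2

The models are:
  A=0 B=0 C=1 D=0
  A=0 B=1 C=0 D=1
That's 2 in total.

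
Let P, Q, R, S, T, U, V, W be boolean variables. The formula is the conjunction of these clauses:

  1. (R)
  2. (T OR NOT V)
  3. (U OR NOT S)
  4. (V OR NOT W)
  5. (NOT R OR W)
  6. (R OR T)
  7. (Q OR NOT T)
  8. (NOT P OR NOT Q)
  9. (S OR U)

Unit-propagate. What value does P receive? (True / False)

Unit clause (R) sets R = True.
In (W OR NOT R), NOT R is now false; W must hold, so W = True.
From (NOT W OR V) and W = True: V = True.
In (T OR NOT V), NOT V is now false; T must hold, so T = True.
In (Q OR NOT T), NOT T is now false; Q must hold, so Q = True.
(NOT P OR NOT Q) with Q = True leaves only NOT P, so P = False.

False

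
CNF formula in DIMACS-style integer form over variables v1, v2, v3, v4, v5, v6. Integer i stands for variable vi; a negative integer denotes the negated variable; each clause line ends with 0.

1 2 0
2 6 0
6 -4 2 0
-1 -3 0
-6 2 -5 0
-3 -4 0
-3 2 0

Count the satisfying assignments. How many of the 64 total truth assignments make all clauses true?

22

Split on v2, then v3.
  v2=1, v3=1: remaining (v1,v4,v5,v6) ∈ {(0,0,0,0); (0,0,0,1); (0,0,1,0); (0,0,1,1)} — 4.
  v2=1, v3=0: v1, v4, v5, v6 free → 2^4 = 16.
  v2=0, v3=1: a clause becomes empty — 0.
  v2=0, v3=0: remaining (v1,v4,v5,v6) ∈ {(1,0,0,1); (1,1,0,1)} — 2.
Total: 4 + 16 + 0 + 2 = 22.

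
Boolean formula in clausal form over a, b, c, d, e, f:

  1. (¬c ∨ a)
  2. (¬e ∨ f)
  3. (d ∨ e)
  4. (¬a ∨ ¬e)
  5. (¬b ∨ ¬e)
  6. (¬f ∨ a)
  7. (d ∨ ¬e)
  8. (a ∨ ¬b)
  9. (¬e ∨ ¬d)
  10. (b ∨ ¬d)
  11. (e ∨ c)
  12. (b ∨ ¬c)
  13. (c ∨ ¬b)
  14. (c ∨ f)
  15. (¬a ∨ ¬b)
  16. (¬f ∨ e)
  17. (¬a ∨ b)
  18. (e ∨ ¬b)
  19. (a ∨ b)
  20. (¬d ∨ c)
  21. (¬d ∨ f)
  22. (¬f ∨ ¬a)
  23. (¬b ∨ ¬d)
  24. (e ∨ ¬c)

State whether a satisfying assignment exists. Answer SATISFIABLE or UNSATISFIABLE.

UNSATISFIABLE

b = True:
  propagation gives e=False; an empty clause results — contradiction.
b = False:
  propagation gives d=False, e=True; an empty clause results — contradiction.
Every branch closes, so no satisfying assignment exists.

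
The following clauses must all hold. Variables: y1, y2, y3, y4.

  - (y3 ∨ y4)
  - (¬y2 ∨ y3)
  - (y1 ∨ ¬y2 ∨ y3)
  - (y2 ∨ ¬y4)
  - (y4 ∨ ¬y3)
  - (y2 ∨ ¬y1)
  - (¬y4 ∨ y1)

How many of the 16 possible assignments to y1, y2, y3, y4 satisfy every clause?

1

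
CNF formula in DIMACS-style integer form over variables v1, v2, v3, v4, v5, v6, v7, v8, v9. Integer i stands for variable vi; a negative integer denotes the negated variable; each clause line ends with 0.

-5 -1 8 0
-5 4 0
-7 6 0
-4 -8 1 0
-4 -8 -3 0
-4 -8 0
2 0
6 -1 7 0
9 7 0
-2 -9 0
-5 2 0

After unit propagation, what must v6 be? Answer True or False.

(v2) is a unit clause: v2 = True.
(NOT v2 OR NOT v9): since v2 = True, the clause reduces to (NOT v9). v9 = False.
(v7 OR v9): since v9 = False, the clause reduces to (v7). v7 = True.
(v6 OR NOT v7) with v7 = True leaves only v6, so v6 = True.

True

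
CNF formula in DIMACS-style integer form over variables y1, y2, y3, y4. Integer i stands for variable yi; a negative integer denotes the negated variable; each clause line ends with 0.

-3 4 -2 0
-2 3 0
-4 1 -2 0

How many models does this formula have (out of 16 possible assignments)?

Case analysis on y2 and y3:
  y2=1, y3=1: remaining (y1,y4) ∈ {(1,1)} — 1.
  y2=1, y3=0: a clause becomes empty — 0.
  y2=0, y3=1: remaining (y1,y4) ∈ {(0,0); (0,1); (1,0); (1,1)} — 4.
  y2=0, y3=0: remaining (y1,y4) ∈ {(0,0); (0,1); (1,0); (1,1)} — 4.
Total: 1 + 0 + 4 + 4 = 9.

9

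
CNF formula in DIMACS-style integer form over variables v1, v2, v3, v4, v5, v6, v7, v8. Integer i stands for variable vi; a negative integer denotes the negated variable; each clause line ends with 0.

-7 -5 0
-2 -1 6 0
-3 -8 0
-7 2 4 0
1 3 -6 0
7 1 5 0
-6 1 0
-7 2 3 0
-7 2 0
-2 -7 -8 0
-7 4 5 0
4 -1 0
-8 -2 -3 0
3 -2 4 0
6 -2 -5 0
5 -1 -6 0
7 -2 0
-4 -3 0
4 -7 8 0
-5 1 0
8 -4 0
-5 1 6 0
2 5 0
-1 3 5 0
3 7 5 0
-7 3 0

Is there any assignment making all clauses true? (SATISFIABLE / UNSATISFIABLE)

SATISFIABLE

Set v1 = True and propagate.
  then v4 is forced to True.
  then v3 is forced to False.
  then v8 is forced to True.
  then v5 is forced to True.
  then v7 is forced to False.
  then v2 is forced to False.
v6 is now unconstrained; take v6 = False.
Every clause has at least one true literal under this assignment.
So v1=T, v2=F, v3=F, v4=T, v5=T, v6=F, v7=F, v8=T is a satisfying assignment.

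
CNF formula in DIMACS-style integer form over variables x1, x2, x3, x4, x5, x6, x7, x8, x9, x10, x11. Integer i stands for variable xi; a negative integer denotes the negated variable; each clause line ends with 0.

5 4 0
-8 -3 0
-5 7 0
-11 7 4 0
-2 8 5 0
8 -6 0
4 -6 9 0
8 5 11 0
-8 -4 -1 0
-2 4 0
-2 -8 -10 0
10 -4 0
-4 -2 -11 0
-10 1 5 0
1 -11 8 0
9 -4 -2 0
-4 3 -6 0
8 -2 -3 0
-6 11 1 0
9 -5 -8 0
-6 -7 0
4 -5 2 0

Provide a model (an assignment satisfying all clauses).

x1 = True, x2 = False, x3 = True, x4 = True, x5 = False, x6 = False, x7 = True, x8 = False, x9 = False, x10 = True, x11 = True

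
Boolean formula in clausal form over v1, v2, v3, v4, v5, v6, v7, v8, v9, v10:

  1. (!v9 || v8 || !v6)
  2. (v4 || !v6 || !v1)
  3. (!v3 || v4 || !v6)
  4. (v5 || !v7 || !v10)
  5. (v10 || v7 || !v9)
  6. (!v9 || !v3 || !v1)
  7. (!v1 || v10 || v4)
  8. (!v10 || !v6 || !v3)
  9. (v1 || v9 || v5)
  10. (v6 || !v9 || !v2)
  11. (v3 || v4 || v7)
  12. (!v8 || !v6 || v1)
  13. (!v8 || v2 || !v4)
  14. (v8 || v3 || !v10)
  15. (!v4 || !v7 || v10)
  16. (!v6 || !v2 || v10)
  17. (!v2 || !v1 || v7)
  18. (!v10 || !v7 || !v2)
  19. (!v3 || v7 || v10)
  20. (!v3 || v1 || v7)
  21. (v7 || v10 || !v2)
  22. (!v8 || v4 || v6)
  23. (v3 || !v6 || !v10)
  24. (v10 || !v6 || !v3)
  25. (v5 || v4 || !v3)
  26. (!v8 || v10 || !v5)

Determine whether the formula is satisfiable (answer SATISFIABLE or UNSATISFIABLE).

SATISFIABLE

Branch on v1: take v1 = False.
Try v2 = False.
Set v3 = True and propagate.
  then v7 is forced to True.
For the remaining variables, v4 = False, v5 = True, v6 = False, v8 = False, v9 = True, v10 = False works.
Every clause has at least one true literal under this assignment.
So v1=False, v2=False, v3=True, v4=False, v5=True, v6=False, v7=True, v8=False, v9=True, v10=False is a satisfying assignment.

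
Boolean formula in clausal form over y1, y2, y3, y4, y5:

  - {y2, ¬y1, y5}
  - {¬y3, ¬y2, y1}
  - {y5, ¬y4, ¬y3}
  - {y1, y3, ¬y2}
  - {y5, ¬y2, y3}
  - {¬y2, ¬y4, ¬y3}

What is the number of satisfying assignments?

15

Split on y2, then y3.
  y2=T, y3=T: remaining (y1,y4,y5) ∈ {(T,F,F); (T,F,T)} — 2.
  y2=T, y3=F: remaining (y1,y4,y5) ∈ {(T,F,T); (T,T,T)} — 2.
  y2=F, y3=T: 5 of the 8 assignments to (y1,y4,y5) work.
  y2=F, y3=F: y4 free; 3 ways for (y1,y5) × 2^1 = 6.
Total: 2 + 2 + 5 + 6 = 15.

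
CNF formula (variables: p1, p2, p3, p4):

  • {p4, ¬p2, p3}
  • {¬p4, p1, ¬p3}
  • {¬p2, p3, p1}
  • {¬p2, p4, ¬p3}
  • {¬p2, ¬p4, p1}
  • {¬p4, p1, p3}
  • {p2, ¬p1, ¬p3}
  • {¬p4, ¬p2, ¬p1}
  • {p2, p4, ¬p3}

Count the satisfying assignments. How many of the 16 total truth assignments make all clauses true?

The models are:
  p1=F p2=F p3=F p4=F
  p1=T p2=F p3=F p4=F
  p1=T p2=F p3=F p4=T
That's 3 in total.

3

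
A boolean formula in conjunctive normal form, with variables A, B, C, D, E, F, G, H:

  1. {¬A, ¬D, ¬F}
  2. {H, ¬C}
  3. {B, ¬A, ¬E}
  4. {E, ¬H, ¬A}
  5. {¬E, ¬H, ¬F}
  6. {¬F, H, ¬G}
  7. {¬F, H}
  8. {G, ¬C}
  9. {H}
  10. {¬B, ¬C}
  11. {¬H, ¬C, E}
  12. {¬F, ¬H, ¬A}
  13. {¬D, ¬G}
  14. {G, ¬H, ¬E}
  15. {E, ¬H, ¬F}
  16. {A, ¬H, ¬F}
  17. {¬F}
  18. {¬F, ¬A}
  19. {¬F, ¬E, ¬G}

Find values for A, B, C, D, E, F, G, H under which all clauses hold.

(H) is a unit clause, so H = True.
The clause (¬F) is unit: F must be False.
Pure literal: A appears only negated; assign A = False.
Pure literal: C appears only negated; assign C = False.
Set D = False and propagate.
Set E = True and propagate.
  then G is forced to True.
B is now unconstrained; take B = True.
Check each clause:
  1. {¬D, ¬A, ¬F} — ¬F is true.
  2. {H, ¬C} — H is true.
  3. {¬A, ¬E, B} — B is true.
  4. {¬H, E, ¬A} — E is true.
  5. {¬H, ¬E, ¬F} — ¬F is true.
  6. {H, ¬G, ¬F} — H is true.
  7. {¬F, H} — H is true.
  8. {G, ¬C} — ¬C is true.
  9. {H} — H is true.
  10. {¬B, ¬C} — ¬C is true.
  11. {¬H, E, ¬C} — ¬C is true.
  12. {¬F, ¬A, ¬H} — ¬F is true.
  13. {¬G, ¬D} — ¬D is true.
  14. {¬H, G, ¬E} — G is true.
  15. {¬H, E, ¬F} — ¬F is true.
  16. {¬F, ¬H, A} — ¬F is true.
  17. {¬F} — ¬F is true.
  18. {¬A, ¬F} — ¬F is true.
  19. {¬E, ¬F, ¬G} — ¬F is true.

A=False  B=True  C=False  D=False  E=True  F=False  G=True  H=True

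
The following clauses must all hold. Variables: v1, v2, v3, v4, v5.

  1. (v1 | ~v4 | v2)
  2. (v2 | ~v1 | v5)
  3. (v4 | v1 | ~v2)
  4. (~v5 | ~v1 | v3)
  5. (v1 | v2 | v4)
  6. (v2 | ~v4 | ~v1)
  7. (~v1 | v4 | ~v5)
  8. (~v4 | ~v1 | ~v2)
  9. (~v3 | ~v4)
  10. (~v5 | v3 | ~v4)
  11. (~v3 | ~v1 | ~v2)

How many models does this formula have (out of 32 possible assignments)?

2

The models are:
  v1=F v2=T v3=F v4=T v5=F
  v1=T v2=T v3=F v4=F v5=F
That's 2 in total.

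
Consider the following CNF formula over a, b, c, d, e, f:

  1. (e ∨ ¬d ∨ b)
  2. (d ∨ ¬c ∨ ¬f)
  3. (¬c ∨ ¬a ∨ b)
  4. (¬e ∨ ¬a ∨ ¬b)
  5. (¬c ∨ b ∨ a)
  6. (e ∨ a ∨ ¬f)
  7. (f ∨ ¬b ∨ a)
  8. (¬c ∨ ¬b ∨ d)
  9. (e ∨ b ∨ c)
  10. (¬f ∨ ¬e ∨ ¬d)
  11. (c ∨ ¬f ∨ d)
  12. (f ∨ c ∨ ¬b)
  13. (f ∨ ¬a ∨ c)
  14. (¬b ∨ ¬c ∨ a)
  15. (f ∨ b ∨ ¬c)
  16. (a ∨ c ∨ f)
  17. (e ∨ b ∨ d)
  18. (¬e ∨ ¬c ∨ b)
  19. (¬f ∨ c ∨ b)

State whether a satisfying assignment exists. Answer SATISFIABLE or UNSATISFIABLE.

SATISFIABLE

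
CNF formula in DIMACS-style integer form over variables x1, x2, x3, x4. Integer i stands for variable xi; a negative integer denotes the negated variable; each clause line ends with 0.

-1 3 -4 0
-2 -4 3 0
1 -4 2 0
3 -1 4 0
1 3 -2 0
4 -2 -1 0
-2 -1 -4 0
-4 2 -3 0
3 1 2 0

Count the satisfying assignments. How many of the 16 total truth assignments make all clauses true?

4

Satisfying assignments:
  x1=F x2=F x3=T x4=F
  x1=F x2=T x3=T x4=F
  x1=F x2=T x3=T x4=T
  x1=T x2=F x3=T x4=F
Count: 4.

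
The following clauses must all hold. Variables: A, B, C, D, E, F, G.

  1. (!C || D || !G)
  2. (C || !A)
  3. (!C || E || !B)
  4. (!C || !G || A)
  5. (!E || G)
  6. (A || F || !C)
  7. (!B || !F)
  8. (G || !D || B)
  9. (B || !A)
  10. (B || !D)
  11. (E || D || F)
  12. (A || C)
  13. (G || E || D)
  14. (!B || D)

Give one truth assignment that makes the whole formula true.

A = True  B = True  C = True  D = True  E = True  F = False  G = True

Check each clause:
  1. (!G || D || !C) — D is true.
  2. (!A || C) — C is true.
  3. (!C || !B || E) — E is true.
  4. (!G || A || !C) — A is true.
  5. (!E || G) — G is true.
  6. (F || A || !C) — A is true.
  7. (!F || !B) — !F is true.
  8. (!D || G || B) — B is true.
  9. (!A || B) — B is true.
  10. (B || !D) — B is true.
  11. (F || E || D) — D is true.
  12. (C || A) — A is true.
  13. (E || D || G) — D is true.
  14. (D || !B) — D is true.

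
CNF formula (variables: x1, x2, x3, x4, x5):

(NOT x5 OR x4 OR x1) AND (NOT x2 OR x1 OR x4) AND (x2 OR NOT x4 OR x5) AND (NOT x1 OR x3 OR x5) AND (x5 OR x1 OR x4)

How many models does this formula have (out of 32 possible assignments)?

Split on x1, then x4.
  x1=T, x4=T: 5 of the 8 assignments to (x2,x3,x5) work.
  x1=T, x4=F: x2 free; 3 ways for (x3,x5) × 2^1 = 6.
  x1=F, x4=T: x3 free; 3 ways for (x2,x5) × 2^1 = 6.
  x1=F, x4=F: a clause becomes empty — 0.
Total: 5 + 6 + 6 + 0 = 17.

17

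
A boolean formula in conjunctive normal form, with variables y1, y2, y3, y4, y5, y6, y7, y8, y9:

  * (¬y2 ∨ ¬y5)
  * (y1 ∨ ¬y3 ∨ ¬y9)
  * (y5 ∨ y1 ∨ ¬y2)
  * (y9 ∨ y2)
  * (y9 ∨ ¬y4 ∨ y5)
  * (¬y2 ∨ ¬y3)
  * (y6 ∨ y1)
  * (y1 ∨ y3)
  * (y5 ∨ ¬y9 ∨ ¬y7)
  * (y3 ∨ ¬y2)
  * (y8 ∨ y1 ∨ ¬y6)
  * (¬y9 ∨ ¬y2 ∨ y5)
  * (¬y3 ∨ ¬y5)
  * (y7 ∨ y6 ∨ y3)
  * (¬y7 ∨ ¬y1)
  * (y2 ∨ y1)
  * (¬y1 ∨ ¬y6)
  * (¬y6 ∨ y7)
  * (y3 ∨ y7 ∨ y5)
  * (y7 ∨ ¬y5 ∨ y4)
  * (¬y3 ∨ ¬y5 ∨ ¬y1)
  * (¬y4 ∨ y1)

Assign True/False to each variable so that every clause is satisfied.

y1 = T, y2 = F, y3 = T, y4 = T, y5 = F, y6 = F, y7 = F, y8 = F, y9 = T

Check each clause:
  1. (¬y2 ∨ ¬y5) — ¬y5 is true.
  2. (y1 ∨ ¬y9 ∨ ¬y3) — y1 is true.
  3. (y5 ∨ ¬y2 ∨ y1) — y1 is true.
  4. (y9 ∨ y2) — y9 is true.
  5. (y5 ∨ ¬y4 ∨ y9) — y9 is true.
  6. (¬y2 ∨ ¬y3) — ¬y2 is true.
  7. (y6 ∨ y1) — y1 is true.
  8. (y3 ∨ y1) — y1 is true.
  9. (¬y9 ∨ ¬y7 ∨ y5) — ¬y7 is true.
  10. (¬y2 ∨ y3) — y3 is true.
  11. (¬y6 ∨ y8 ∨ y1) — y1 is true.
  12. (¬y9 ∨ ¬y2 ∨ y5) — ¬y2 is true.
  13. (¬y5 ∨ ¬y3) — ¬y5 is true.
  14. (y6 ∨ y7 ∨ y3) — y3 is true.
  15. (¬y7 ∨ ¬y1) — ¬y7 is true.
  16. (y2 ∨ y1) — y1 is true.
  17. (¬y6 ∨ ¬y1) — ¬y6 is true.
  18. (y7 ∨ ¬y6) — ¬y6 is true.
  19. (y3 ∨ y5 ∨ y7) — y3 is true.
  20. (y7 ∨ y4 ∨ ¬y5) — ¬y5 is true.
  21. (¬y3 ∨ ¬y1 ∨ ¬y5) — ¬y5 is true.
  22. (¬y4 ∨ y1) — y1 is true.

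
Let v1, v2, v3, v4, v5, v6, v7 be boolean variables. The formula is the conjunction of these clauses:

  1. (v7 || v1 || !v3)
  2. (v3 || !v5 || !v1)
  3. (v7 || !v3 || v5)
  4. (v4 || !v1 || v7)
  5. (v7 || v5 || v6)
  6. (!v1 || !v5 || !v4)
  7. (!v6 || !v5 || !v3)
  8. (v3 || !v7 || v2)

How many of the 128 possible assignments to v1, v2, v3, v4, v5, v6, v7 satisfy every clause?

Split on v3, then v5.
  v3=1, v5=1: v2 free; 3 ways for (v1,v4,v6,v7) × 2^1 = 6.
  v3=1, v5=0: forces v7=1; v1, v2, v4, v6 free → 2^4 = 16.
  v3=0, v5=1: v4, v6 free; 3 ways for (v1,v2,v7) × 2^2 = 12.
  v3=0, v5=0: 14 of the 32 assignments to (v1,v2,v4,v6,v7) work.
Total: 6 + 16 + 12 + 14 = 48.

48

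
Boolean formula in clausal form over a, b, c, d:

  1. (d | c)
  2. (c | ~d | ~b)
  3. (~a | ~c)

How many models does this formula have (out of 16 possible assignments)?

Satisfying assignments:
  a=F b=F c=F d=T
  a=F b=F c=T d=F
  a=F b=F c=T d=T
  a=F b=T c=T d=F
  a=F b=T c=T d=T
  a=T b=F c=F d=T
That's 6 in total.

6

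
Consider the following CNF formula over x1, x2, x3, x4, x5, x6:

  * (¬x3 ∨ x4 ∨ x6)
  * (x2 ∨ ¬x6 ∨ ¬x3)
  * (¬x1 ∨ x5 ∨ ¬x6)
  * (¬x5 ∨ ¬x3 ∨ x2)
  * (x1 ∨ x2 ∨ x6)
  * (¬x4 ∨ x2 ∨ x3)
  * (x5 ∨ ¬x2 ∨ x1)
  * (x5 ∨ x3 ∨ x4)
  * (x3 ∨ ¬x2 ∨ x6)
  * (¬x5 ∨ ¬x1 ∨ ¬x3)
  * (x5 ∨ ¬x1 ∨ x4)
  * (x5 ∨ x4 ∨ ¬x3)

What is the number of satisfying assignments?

Case analysis on x3 and x5:
  x3=1, x5=1: remaining (x1,x2,x4,x6) ∈ {(0,1,0,1); (0,1,1,0); (0,1,1,1)} — 3.
  x3=1, x5=0: remaining (x1,x2,x4,x6) ∈ {(1,0,1,0); (1,1,1,0)} — 2.
  x3=0, x5=1: 7 of the 16 assignments to (x1,x2,x4,x6) work.
  x3=0, x5=0: a clause becomes empty — 0.
Total: 3 + 2 + 7 + 0 = 12.

12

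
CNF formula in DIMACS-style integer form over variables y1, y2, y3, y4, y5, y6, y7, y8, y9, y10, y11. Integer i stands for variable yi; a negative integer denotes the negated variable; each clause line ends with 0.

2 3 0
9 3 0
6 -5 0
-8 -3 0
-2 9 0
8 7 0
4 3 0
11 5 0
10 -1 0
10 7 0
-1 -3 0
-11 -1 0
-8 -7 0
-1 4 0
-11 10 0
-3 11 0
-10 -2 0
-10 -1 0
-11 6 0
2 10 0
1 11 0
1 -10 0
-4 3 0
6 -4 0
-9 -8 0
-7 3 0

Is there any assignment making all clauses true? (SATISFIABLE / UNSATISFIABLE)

UNSATISFIABLE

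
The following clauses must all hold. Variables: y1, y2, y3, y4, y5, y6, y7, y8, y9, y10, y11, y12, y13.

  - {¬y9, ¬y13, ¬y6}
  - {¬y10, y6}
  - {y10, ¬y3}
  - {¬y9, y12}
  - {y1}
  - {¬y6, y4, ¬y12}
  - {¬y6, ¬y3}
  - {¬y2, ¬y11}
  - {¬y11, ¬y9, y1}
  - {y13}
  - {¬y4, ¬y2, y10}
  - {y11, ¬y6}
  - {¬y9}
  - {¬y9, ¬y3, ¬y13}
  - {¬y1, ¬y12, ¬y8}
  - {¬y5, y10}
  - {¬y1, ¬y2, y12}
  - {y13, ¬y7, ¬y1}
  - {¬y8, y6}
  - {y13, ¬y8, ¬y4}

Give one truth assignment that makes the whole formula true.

(y1) is a unit clause, so y1 = True.
Unit propagation: (y13) forces y13 = True.
(¬y9) is a unit clause, so y9 = False.
y2 occurs only negated in the remaining clauses — set y2 = False.
y3 occurs only negated in the remaining clauses — set y3 = False.
Try y4 = True.
Try y5 = False.
The remaining clauses are satisfied by y6 = True, y7 = False, y8 = True, y10 = True, y11 = True, y12 = False.

y1 = T  y2 = F  y3 = F  y4 = T  y5 = F  y6 = T  y7 = F  y8 = T  y9 = F  y10 = T  y11 = T  y12 = F  y13 = T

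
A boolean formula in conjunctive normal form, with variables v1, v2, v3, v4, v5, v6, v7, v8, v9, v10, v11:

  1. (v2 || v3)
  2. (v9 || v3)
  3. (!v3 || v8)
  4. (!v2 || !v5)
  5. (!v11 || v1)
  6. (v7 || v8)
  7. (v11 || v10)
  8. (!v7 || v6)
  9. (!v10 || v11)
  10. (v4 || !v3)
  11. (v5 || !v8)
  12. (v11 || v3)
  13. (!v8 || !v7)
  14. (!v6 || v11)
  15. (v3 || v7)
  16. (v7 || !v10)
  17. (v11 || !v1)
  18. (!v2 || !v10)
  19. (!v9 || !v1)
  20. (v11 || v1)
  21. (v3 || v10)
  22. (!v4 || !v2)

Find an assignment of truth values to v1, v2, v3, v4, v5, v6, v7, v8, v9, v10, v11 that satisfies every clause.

v1 = T, v2 = F, v3 = T, v4 = T, v5 = T, v6 = T, v7 = F, v8 = T, v9 = F, v10 = F, v11 = T

Branch on v1: take v1 = True.
  then v11 is forced to True.
  then v9 is forced to False.
  then v3 is forced to True.
  then v8 is forced to True.
  then v4 is forced to True.
  then v5 is forced to True.
  then v2 is forced to False.
  then v7 is forced to False.
  then v10 is forced to False.
v6 is now unconstrained; take v6 = True.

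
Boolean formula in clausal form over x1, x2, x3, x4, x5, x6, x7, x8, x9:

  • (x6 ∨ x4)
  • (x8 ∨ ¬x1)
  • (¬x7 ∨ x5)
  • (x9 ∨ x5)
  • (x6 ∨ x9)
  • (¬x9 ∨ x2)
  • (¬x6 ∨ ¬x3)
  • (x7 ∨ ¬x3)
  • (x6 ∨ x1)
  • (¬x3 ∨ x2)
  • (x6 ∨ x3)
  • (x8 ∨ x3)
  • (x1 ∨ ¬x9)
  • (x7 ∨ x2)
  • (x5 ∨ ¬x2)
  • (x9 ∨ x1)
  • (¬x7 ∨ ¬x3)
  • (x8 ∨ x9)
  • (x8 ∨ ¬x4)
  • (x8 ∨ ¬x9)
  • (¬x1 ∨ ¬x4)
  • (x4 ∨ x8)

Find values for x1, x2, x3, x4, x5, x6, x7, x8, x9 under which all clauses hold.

x1=1, x2=0, x3=0, x4=0, x5=1, x6=1, x7=1, x8=1, x9=0

Pure literal: x5 appears only positively; assign x5 = True.
x8 occurs only positively in the remaining clauses — set x8 = True.
Set x1 = True and propagate.
  then x4 is forced to False.
  then x6 is forced to True.
  then x3 is forced to False.
Set x2 = False and propagate.
  then x9 is forced to False.
  then x7 is forced to True.
Every clause has at least one true literal under this assignment.
Check each clause:
  1. (x6 ∨ x4) — x6 is true.
  2. (x8 ∨ ¬x1) — x8 is true.
  3. (x5 ∨ ¬x7) — x5 is true.
  4. (x5 ∨ x9) — x5 is true.
  5. (x9 ∨ x6) — x6 is true.
  6. (x2 ∨ ¬x9) — ¬x9 is true.
  7. (¬x3 ∨ ¬x6) — ¬x3 is true.
  8. (x7 ∨ ¬x3) — ¬x3 is true.
  9. (x6 ∨ x1) — x1 is true.
  10. (x2 ∨ ¬x3) — ¬x3 is true.
  11. (x3 ∨ x6) — x6 is true.
  12. (x3 ∨ x8) — x8 is true.
  13. (x1 ∨ ¬x9) — x1 is true.
  14. (x2 ∨ x7) — x7 is true.
  15. (x5 ∨ ¬x2) — x5 is true.
  16. (x1 ∨ x9) — x1 is true.
  17. (¬x7 ∨ ¬x3) — ¬x3 is true.
  18. (x9 ∨ x8) — x8 is true.
  19. (x8 ∨ ¬x4) — x8 is true.
  20. (x8 ∨ ¬x9) — x8 is true.
  21. (¬x4 ∨ ¬x1) — ¬x4 is true.
  22. (x4 ∨ x8) — x8 is true.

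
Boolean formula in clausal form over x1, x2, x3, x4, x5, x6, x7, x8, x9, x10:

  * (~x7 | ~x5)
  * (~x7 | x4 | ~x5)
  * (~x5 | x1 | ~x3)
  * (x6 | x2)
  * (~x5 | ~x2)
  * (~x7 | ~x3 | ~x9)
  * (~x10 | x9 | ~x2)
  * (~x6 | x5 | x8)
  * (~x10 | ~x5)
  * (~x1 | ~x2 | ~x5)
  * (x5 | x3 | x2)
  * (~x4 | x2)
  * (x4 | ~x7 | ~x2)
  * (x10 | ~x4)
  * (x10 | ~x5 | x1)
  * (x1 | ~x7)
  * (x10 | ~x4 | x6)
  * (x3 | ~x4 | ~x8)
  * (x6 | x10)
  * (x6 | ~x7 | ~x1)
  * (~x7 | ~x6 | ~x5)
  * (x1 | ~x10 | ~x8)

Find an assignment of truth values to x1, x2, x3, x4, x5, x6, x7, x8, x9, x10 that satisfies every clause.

x1 = True  x2 = True  x3 = False  x4 = False  x5 = False  x6 = False  x7 = False  x8 = False  x9 = True  x10 = True

Pure literal: x7 appears only negated; assign x7 = False.
Try x1 = True.
Try x2 = True.
  then x5 is forced to False.
For the remaining variables, x3 = False, x4 = False, x6 = False, x8 = False, x9 = True, x10 = True works.
Check each clause:
  1. (~x5 | ~x7) — ~x7 is true.
  2. (~x5 | x4 | ~x7) — ~x7 is true.
  3. (~x5 | ~x3 | x1) — x1 is true.
  4. (x2 | x6) — x2 is true.
  5. (~x5 | ~x2) — ~x5 is true.
  6. (~x9 | ~x7 | ~x3) — ~x7 is true.
  7. (~x2 | ~x10 | x9) — x9 is true.
  8. (~x6 | x5 | x8) — ~x6 is true.
  9. (~x10 | ~x5) — ~x5 is true.
  10. (~x1 | ~x5 | ~x2) — ~x5 is true.
  11. (x3 | x5 | x2) — x2 is true.
  12. (x2 | ~x4) — x2 is true.
  13. (~x2 | ~x7 | x4) — ~x7 is true.
  14. (x10 | ~x4) — x10 is true.
  15. (x10 | x1 | ~x5) — x1 is true.
  16. (~x7 | x1) — ~x7 is true.
  17. (x6 | ~x4 | x10) — x10 is true.
  18. (x3 | ~x8 | ~x4) — ~x8 is true.
  19. (x10 | x6) — x10 is true.
  20. (~x1 | ~x7 | x6) — ~x7 is true.
  21. (~x7 | ~x5 | ~x6) — ~x7 is true.
  22. (x1 | ~x8 | ~x10) — ~x8 is true.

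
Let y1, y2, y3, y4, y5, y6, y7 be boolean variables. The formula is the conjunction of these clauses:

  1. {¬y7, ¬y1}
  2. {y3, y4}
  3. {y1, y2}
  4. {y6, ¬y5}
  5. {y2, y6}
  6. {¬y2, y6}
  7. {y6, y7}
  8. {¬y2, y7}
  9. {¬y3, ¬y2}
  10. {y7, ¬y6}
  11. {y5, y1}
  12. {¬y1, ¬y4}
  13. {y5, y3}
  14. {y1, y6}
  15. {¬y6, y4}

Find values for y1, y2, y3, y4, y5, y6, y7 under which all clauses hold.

Try y1 = False.
  then y2 is forced to True.
  then y6 is forced to True.
  then y7 is forced to True.
  then y3 is forced to False.
  then y4 is forced to True.
  then y5 is forced to True.
Every clause has at least one true literal under this assignment.

y1=False, y2=True, y3=False, y4=True, y5=True, y6=True, y7=True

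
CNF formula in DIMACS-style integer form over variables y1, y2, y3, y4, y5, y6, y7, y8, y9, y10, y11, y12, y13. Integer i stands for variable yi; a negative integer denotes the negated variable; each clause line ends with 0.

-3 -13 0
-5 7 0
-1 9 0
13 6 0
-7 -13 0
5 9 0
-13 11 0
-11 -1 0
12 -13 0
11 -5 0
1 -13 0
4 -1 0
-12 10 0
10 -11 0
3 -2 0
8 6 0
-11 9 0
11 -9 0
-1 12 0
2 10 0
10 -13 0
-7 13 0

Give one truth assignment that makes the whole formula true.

Pure literal: y4 appears only positively; assign y4 = True.
Pure literal: y6 appears only positively; assign y6 = True.
Set y1 = False and propagate.
  then y13 is forced to False.
  then y7 is forced to False.
  then y5 is forced to False.
  then y9 is forced to True.
  then y11 is forced to True.
  then y10 is forced to True.
For the remaining variables, y2 = True, y3 = True, y8 = False, y12 = True works.
Every clause has at least one true literal under this assignment.
Check each clause:
  1. (!y3 || !y13) — !y13 is true.
  2. (!y5 || y7) — !y5 is true.
  3. (y9 || !y1) — y9 is true.
  4. (y13 || y6) — y6 is true.
  5. (!y7 || !y13) — !y7 is true.
  6. (y5 || y9) — y9 is true.
  7. (y11 || !y13) — y11 is true.
  8. (!y11 || !y1) — !y1 is true.
  9. (y12 || !y13) — !y13 is true.
  10. (!y5 || y11) — y11 is true.
  11. (y1 || !y13) — !y13 is true.
  12. (y4 || !y1) — y4 is true.
  13. (!y12 || y10) — y10 is true.
  14. (y10 || !y11) — y10 is true.
  15. (!y2 || y3) — y3 is true.
  16. (y6 || y8) — y6 is true.
  17. (y9 || !y11) — y9 is true.
  18. (y11 || !y9) — y11 is true.
  19. (!y1 || y12) — y12 is true.
  20. (y2 || y10) — y2 is true.
  21. (y10 || !y13) — y10 is true.
  22. (!y7 || y13) — !y7 is true.

y1=F, y2=T, y3=T, y4=T, y5=F, y6=T, y7=F, y8=F, y9=T, y10=T, y11=T, y12=T, y13=F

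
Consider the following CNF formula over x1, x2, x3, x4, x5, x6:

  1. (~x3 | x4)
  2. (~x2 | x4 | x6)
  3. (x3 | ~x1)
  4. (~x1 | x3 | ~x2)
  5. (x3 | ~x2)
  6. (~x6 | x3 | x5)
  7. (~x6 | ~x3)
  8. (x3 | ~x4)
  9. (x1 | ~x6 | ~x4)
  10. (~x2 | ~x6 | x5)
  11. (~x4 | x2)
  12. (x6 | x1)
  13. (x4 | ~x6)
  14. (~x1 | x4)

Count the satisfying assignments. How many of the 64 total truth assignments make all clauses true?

The models are:
  x1=1 x2=1 x3=1 x4=1 x5=0 x6=0
  x1=1 x2=1 x3=1 x4=1 x5=1 x6=0
Count: 2.

2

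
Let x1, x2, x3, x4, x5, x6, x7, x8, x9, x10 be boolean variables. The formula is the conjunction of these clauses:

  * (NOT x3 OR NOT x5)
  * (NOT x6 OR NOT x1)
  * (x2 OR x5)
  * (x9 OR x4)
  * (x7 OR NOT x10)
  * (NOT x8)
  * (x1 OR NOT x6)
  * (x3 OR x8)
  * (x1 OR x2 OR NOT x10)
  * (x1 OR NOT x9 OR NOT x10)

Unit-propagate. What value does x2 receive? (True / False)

(NOT x8) stands alone — x8 = False.
In (x8 OR x3), x8 is now false; x3 must hold, so x3 = True.
(NOT x3 OR NOT x5) with x3 = True leaves only NOT x5, so x5 = False.
From (x2 OR x5) and x5 = False: x2 = True.

True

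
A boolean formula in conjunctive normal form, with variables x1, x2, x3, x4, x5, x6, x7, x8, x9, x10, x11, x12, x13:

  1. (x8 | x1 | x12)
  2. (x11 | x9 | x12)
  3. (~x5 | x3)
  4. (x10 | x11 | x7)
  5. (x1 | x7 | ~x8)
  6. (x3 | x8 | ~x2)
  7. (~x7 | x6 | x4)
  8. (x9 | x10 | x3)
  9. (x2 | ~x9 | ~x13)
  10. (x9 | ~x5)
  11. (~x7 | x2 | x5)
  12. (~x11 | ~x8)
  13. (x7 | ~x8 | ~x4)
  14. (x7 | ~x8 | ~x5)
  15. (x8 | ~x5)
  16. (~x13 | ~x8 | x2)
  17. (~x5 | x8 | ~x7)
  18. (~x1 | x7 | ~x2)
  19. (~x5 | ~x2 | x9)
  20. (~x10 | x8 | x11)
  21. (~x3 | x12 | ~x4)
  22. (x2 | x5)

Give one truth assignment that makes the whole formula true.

x1=F  x2=T  x3=T  x4=T  x5=F  x6=F  x7=T  x8=T  x9=T  x10=T  x11=F  x12=T  x13=T

Check each clause:
  1. (x12 | x8 | x1) — x8 is true.
  2. (x11 | x9 | x12) — x9 is true.
  3. (~x5 | x3) — x3 is true.
  4. (x10 | x7 | x11) — x10 is true.
  5. (~x8 | x7 | x1) — x7 is true.
  6. (x8 | ~x2 | x3) — x8 is true.
  7. (x4 | x6 | ~x7) — x4 is true.
  8. (x3 | x9 | x10) — x9 is true.
  9. (x2 | ~x9 | ~x13) — x2 is true.
  10. (x9 | ~x5) — x9 is true.
  11. (x5 | ~x7 | x2) — x2 is true.
  12. (~x8 | ~x11) — ~x11 is true.
  13. (~x8 | ~x4 | x7) — x7 is true.
  14. (~x8 | ~x5 | x7) — ~x5 is true.
  15. (~x5 | x8) — x8 is true.
  16. (~x13 | ~x8 | x2) — x2 is true.
  17. (x8 | ~x5 | ~x7) — x8 is true.
  18. (x7 | ~x1 | ~x2) — ~x1 is true.
  19. (~x5 | x9 | ~x2) — x9 is true.
  20. (~x10 | x11 | x8) — x8 is true.
  21. (x12 | ~x4 | ~x3) — x12 is true.
  22. (x5 | x2) — x2 is true.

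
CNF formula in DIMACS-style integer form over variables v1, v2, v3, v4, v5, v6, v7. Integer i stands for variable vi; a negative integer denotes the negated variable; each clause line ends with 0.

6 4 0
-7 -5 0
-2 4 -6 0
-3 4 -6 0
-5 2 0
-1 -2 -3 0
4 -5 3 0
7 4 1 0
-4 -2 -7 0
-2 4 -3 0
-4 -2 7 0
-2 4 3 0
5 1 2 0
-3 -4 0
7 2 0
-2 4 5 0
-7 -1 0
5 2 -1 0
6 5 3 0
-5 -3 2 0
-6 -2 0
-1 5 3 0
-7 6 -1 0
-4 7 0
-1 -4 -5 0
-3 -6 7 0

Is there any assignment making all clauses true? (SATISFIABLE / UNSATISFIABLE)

UNSATISFIABLE

v2 = True:
  propagation gives v6=False, v4=True, v7=False; an empty clause results — contradiction.
v2 = False:
  propagation gives v5=False, v1=True; an empty clause results — contradiction.
Every branch closes, so no satisfying assignment exists.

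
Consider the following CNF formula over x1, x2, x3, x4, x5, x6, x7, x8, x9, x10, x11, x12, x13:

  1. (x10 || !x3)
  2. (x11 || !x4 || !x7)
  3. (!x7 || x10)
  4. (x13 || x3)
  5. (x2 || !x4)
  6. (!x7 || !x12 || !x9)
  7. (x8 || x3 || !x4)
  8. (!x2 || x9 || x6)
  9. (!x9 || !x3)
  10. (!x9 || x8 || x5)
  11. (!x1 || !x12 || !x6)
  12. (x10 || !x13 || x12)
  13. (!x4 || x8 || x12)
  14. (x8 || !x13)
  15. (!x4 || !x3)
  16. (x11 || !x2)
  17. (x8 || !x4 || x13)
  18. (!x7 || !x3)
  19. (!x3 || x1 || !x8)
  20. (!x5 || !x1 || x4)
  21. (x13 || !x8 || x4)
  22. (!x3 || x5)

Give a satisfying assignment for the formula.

x7 occurs only negated in the remaining clauses — set x7 = False.
x10 occurs only positively in the remaining clauses — set x10 = True.
Try x1 = True.
The remaining clauses are satisfied by x2 = True, x3 = False, x4 = False, x5 = False, x6 = False, x8 = True, x9 = True, x11 = True, x12 = False, x13 = True.

x1=T, x2=T, x3=F, x4=F, x5=F, x6=F, x7=F, x8=T, x9=T, x10=T, x11=T, x12=F, x13=T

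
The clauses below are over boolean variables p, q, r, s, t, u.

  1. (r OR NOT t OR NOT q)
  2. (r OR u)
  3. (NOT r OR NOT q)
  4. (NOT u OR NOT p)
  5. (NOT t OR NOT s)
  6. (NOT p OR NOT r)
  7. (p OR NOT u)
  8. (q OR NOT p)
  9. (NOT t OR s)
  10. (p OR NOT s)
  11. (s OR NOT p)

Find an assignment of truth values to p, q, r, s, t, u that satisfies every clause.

Pure literal: t appears only negated; assign t = False.
Set p = False and propagate.
  then u is forced to False.
  then r is forced to True.
  then q is forced to False.
  then s is forced to False.
Every clause has at least one true literal under this assignment.

p = F, q = F, r = T, s = F, t = F, u = F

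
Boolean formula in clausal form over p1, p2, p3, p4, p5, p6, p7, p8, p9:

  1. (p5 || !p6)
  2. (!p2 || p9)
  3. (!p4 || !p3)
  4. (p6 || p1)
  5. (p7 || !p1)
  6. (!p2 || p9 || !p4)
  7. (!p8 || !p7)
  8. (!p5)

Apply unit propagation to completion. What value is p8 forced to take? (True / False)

(!p5) is a unit clause: p5 = False.
In (p5 || !p6), p5 is now false; !p6 must hold, so p6 = False.
From (p1 || p6) and p6 = False: p1 = True.
In (!p1 || p7), !p1 is now false; p7 must hold, so p7 = True.
(!p8 || !p7): since p7 = True, the clause reduces to (!p8). p8 = False.

False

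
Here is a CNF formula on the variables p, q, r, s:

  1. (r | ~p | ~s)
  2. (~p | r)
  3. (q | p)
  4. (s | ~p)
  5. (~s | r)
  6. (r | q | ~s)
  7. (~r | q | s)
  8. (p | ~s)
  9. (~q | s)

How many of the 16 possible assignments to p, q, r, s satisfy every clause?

2

The models are:
  p=T q=F r=T s=T
  p=T q=T r=T s=T
Count: 2.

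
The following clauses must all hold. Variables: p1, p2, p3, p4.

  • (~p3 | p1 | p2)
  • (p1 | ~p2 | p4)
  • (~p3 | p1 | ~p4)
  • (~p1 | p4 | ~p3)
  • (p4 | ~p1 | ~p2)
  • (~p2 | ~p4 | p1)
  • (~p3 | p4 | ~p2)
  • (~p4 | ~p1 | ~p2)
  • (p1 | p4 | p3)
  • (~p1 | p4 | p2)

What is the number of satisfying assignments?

3

The models are:
  p1=F p2=F p3=F p4=T
  p1=T p2=F p3=F p4=T
  p1=T p2=F p3=T p4=T
Count: 3.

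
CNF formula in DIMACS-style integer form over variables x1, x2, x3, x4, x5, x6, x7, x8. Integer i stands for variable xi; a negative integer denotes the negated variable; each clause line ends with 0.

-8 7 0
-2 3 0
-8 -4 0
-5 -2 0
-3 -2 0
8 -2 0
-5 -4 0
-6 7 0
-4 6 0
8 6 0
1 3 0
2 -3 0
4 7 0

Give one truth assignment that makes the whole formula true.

x1 = 1, x2 = 0, x3 = 0, x4 = 0, x5 = 1, x6 = 0, x7 = 1, x8 = 1

x1 occurs only positively in the remaining clauses — set x1 = True.
Pure literal: x7 appears only positively; assign x7 = True.
Try x2 = False.
  then x3 is forced to False.
Set x4 = False and propagate.
For the remaining variables, x5 = True, x6 = False, x8 = True works.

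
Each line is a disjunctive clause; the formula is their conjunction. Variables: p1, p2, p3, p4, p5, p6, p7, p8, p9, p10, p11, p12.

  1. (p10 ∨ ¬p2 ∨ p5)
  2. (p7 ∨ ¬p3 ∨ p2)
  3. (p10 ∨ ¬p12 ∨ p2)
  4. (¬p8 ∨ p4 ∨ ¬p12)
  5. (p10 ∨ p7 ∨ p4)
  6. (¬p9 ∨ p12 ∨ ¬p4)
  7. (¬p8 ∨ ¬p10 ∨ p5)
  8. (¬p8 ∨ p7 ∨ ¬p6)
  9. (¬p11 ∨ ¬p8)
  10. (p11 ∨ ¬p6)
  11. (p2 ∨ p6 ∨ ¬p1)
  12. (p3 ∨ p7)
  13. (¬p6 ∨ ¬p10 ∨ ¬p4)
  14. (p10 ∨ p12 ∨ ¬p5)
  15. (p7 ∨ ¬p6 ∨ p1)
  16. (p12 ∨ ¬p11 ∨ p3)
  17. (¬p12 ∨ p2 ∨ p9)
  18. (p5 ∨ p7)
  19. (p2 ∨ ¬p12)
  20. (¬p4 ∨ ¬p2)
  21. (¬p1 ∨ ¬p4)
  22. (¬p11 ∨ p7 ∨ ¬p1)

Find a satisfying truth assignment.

p7 occurs only positively in the remaining clauses — set p7 = True.
p8 occurs only negated in the remaining clauses — set p8 = False.
Try p1 = False.
Set p2 = False and propagate.
  then p12 is forced to False.
Branch on p3: take p3 = True.
The remaining clauses are satisfied by p4 = False, p5 = False, p6 = False, p9 = False, p10 = True, p11 = True.

p1=F, p2=F, p3=T, p4=F, p5=F, p6=F, p7=T, p8=F, p9=F, p10=T, p11=T, p12=F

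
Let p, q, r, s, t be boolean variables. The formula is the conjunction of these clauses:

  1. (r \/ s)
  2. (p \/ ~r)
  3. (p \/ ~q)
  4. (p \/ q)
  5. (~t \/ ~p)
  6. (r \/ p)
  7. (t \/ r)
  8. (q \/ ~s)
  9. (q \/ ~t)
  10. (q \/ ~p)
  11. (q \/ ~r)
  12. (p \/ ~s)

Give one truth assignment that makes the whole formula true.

Try p = True.
  then t is forced to False.
  then r is forced to True.
  then q is forced to True.
s is now unconstrained; take s = True.

p=True  q=True  r=True  s=True  t=False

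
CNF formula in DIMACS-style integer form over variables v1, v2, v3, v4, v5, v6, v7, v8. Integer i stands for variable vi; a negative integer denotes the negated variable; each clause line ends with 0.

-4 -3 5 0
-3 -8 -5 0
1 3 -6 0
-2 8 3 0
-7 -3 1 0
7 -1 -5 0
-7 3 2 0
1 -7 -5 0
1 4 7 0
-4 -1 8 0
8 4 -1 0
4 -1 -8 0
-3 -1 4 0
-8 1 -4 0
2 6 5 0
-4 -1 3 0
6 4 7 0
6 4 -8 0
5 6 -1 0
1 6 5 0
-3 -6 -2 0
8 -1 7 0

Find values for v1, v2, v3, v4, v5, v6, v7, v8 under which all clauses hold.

Branch on v1: take v1 = False.
Branch on v2: take v2 = False.
The remaining clauses are satisfied by v3 = True, v4 = True, v5 = True, v6 = False, v7 = False, v8 = False.
Every clause has at least one true literal under this assignment.

v1=0  v2=0  v3=1  v4=1  v5=1  v6=0  v7=0  v8=0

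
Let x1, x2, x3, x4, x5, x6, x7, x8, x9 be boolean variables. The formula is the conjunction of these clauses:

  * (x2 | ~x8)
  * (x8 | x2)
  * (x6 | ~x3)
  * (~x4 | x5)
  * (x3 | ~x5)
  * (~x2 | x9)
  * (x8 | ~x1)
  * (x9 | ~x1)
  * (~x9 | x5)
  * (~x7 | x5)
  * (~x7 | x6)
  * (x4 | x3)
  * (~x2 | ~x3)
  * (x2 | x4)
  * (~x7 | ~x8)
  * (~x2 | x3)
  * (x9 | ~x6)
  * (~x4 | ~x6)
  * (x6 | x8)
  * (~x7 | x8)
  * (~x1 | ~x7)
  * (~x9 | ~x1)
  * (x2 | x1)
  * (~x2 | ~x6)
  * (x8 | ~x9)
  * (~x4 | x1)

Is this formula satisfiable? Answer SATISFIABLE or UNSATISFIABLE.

UNSATISFIABLE

x2 = True:
  propagation gives x9=True, x5=True, x3=True; an empty clause results — contradiction.
x2 = False:
  propagation gives x8=False; an empty clause results — contradiction.
Every branch closes, so no satisfying assignment exists.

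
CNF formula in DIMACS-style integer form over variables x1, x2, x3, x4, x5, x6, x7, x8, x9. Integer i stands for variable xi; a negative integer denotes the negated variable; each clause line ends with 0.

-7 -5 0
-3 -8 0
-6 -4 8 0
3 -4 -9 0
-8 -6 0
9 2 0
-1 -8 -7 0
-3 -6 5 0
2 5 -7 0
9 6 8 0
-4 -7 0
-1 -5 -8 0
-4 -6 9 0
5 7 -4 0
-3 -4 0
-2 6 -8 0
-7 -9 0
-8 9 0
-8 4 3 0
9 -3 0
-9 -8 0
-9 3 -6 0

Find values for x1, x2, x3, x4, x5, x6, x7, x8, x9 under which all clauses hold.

x1=1, x2=1, x3=0, x4=0, x5=0, x6=1, x7=1, x8=0, x9=0

Check each clause:
  1. (~x5 | ~x7) — ~x5 is true.
  2. (~x8 | ~x3) — ~x8 is true.
  3. (~x4 | x8 | ~x6) — ~x4 is true.
  4. (x3 | ~x4 | ~x9) — ~x4 is true.
  5. (~x8 | ~x6) — ~x8 is true.
  6. (x2 | x9) — x2 is true.
  7. (~x7 | ~x1 | ~x8) — ~x8 is true.
  8. (~x3 | ~x6 | x5) — ~x3 is true.
  9. (~x7 | x2 | x5) — x2 is true.
  10. (x9 | x8 | x6) — x6 is true.
  11. (~x7 | ~x4) — ~x4 is true.
  12. (~x1 | ~x8 | ~x5) — ~x8 is true.
  13. (~x6 | ~x4 | x9) — ~x4 is true.
  14. (x7 | x5 | ~x4) — ~x4 is true.
  15. (~x4 | ~x3) — ~x4 is true.
  16. (~x8 | x6 | ~x2) — ~x8 is true.
  17. (~x9 | ~x7) — ~x9 is true.
  18. (x9 | ~x8) — ~x8 is true.
  19. (~x8 | x4 | x3) — ~x8 is true.
  20. (~x3 | x9) — ~x3 is true.
  21. (~x8 | ~x9) — ~x8 is true.
  22. (~x6 | ~x9 | x3) — ~x9 is true.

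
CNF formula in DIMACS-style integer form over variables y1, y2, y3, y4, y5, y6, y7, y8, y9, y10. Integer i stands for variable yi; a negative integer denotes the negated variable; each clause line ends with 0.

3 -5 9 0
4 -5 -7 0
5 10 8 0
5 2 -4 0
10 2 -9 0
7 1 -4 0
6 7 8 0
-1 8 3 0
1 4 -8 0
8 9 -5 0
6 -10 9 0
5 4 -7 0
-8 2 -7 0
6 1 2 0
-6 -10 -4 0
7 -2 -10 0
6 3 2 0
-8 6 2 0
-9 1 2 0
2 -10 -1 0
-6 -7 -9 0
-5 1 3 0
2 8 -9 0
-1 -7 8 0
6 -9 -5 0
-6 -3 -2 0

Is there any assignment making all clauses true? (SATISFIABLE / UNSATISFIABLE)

SATISFIABLE

Set y1 = False and propagate.
Branch on y2: take y2 = True.
The remaining clauses are satisfied by y3 = False, y4 = True, y5 = False, y6 = False, y7 = True, y8 = True, y9 = True, y10 = False.
Every clause has at least one true literal under this assignment.
So y1=0, y2=1, y3=0, y4=1, y5=0, y6=0, y7=1, y8=1, y9=1, y10=0 is a satisfying assignment.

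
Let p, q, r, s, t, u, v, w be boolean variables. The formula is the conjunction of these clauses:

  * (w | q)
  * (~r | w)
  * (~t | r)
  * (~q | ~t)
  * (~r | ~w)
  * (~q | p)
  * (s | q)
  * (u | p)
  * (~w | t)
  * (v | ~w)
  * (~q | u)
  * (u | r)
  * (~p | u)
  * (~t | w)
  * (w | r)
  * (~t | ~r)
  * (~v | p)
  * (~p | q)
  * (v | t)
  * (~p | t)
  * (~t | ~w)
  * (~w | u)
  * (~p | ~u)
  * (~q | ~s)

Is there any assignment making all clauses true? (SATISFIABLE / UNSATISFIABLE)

w = True:
  propagation gives r=False, t=False; an empty clause results — contradiction.
w = False:
  propagation gives q=True, r=False; an empty clause results — contradiction.
Every branch closes, so no satisfying assignment exists.

UNSATISFIABLE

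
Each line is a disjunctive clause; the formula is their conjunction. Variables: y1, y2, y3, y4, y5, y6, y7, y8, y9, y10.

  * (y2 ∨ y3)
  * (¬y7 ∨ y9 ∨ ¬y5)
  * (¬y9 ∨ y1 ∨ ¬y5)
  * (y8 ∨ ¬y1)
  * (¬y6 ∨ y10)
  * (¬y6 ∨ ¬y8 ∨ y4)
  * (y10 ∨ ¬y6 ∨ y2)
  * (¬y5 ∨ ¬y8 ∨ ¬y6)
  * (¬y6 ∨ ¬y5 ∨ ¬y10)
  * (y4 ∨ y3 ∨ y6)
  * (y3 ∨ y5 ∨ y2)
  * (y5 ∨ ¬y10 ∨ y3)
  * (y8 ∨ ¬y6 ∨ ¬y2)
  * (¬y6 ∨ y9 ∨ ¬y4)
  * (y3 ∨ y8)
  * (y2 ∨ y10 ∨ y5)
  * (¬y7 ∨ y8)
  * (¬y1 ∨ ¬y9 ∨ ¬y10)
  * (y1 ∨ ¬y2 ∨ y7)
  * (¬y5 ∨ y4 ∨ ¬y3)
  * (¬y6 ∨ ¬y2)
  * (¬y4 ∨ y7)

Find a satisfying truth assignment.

y1 = F, y2 = F, y3 = T, y4 = F, y5 = F, y6 = F, y7 = T, y8 = T, y9 = F, y10 = T

Try y1 = False.
For the remaining variables, y2 = False, y3 = True, y4 = False, y5 = False, y6 = False, y7 = True, y8 = True, y9 = False, y10 = True works.
Every clause has at least one true literal under this assignment.
Check each clause:
  1. (y2 ∨ y3) — y3 is true.
  2. (¬y5 ∨ y9 ∨ ¬y7) — ¬y5 is true.
  3. (¬y9 ∨ y1 ∨ ¬y5) — ¬y5 is true.
  4. (¬y1 ∨ y8) — y8 is true.
  5. (y10 ∨ ¬y6) — ¬y6 is true.
  6. (¬y8 ∨ y4 ∨ ¬y6) — ¬y6 is true.
  7. (¬y6 ∨ y10 ∨ y2) — ¬y6 is true.
  8. (¬y8 ∨ ¬y6 ∨ ¬y5) — ¬y6 is true.
  9. (¬y5 ∨ ¬y10 ∨ ¬y6) — ¬y6 is true.
  10. (y6 ∨ y4 ∨ y3) — y3 is true.
  11. (y2 ∨ y3 ∨ y5) — y3 is true.
  12. (y3 ∨ y5 ∨ ¬y10) — y3 is true.
  13. (¬y2 ∨ ¬y6 ∨ y8) — y8 is true.
  14. (y9 ∨ ¬y6 ∨ ¬y4) — ¬y6 is true.
  15. (y8 ∨ y3) — y8 is true.
  16. (y10 ∨ y2 ∨ y5) — y10 is true.
  17. (¬y7 ∨ y8) — y8 is true.
  18. (¬y9 ∨ ¬y10 ∨ ¬y1) — ¬y1 is true.
  19. (y7 ∨ ¬y2 ∨ y1) — ¬y2 is true.
  20. (¬y3 ∨ y4 ∨ ¬y5) — ¬y5 is true.
  21. (¬y6 ∨ ¬y2) — ¬y6 is true.
  22. (¬y4 ∨ y7) — ¬y4 is true.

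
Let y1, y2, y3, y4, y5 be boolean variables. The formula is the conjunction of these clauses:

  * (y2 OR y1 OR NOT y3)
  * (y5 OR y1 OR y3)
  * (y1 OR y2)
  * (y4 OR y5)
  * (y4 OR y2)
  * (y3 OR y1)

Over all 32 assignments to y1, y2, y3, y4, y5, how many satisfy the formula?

13

Split on y1, then y2.
  y1=1, y2=1: y3 free; 3 ways for (y4,y5) × 2^1 = 6.
  y1=1, y2=0: remaining (y3,y4,y5) ∈ {(0,1,0); (0,1,1); (1,1,0); (1,1,1)} — 4.
  y1=0, y2=1: remaining (y3,y4,y5) ∈ {(1,0,1); (1,1,0); (1,1,1)} — 3.
  y1=0, y2=0: a clause becomes empty — 0.
Total: 6 + 4 + 3 + 0 = 13.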